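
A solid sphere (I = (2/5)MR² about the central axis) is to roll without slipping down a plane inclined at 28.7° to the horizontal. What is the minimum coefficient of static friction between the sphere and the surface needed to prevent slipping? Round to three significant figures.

μ_min ≈ 0.156

For this body I = (2/5)MR², i.e. k = I/(MR²) = 0.4.
Along the incline Mg sinθ − f = Ma, and torque about the center fR = Iα = kMR²(a/R) gives f = kMa.
These give a = g sinθ/(1+k) and the required friction f = kMg sinθ/(1+k).
With N = Mg cosθ, the no-slip condition f ≤ μN gives μ_min = f/N = k tanθ/(1+k).
μ_min = 0.4 × tan28.7° / 1.4 ≈ 0.156.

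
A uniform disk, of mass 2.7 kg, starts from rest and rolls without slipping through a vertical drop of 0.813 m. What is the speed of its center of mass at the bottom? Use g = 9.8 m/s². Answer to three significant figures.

v ≈ 3.26 m/s

For this body I = (1/2)MR², i.e. k = I/(MR²) = 0.5.
The rolling condition ω = v/R makes the rotational term ½I(v/R)² = ½kMv², so KE_total = ½(1+k)Mv² = (3/4)Mv².
Setting Mgh = (3/4)Mv² gives v = √(2gh/(1+k)) = √(2·9.8·0.813/1.5) ≈ 3.26 m/s.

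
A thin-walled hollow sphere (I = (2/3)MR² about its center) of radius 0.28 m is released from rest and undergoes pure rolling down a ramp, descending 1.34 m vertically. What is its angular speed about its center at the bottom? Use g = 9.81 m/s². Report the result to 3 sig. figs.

ω ≈ 14.2 rad/s

The moment of inertia is (2/3)MR², giving k ≡ I/(MR²) = 2/3.
Pure rolling means v = ωR; then KE = ½Mv² + ½I(v/R)² = ½(1+k)Mv² = (5/6)Mv².
Energy conservation Mgh = ½(1+k)Mv² gives v = √(2gh/(1+k)) = √(2 × 9.81 × 1.34 / 1.667) = 3.972 m/s.
The angular speed follows from ω = v/R = 3.972/0.28 ≈ 14.2 rad/s.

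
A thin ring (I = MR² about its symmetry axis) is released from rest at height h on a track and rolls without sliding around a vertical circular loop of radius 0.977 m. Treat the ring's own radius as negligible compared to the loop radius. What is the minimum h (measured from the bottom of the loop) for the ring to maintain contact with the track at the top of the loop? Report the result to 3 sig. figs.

With I = MR², the ratio k = I/(MR²) is 1.
At the top of the loop, the minimum-contact condition is Mg = Mv_top²/r, so v_top² = gr.
With ω = v/R, the kinetic energy at speed v is ½(1+k)Mv² = Mv².
Energy conservation from release (height h) to the top (height 2r): Mgh = Mg(2r) + M·gr.
Thus h_min = 2r + (1+k)r/2 = r(2 + 2/2) = 0.977 × 3 ≈ 2.93 m.

h_min ≈ 2.93 m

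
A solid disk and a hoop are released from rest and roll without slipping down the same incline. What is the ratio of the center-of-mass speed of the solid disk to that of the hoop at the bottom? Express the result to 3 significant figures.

v_ratio ≈ 1.15

Each satisfies Mgh = ½(1+k)Mv² with k = I/(MR²), so v ∝ 1/√(1+k).
For the solid disk k = 0.5; for the hoop k = 1.
v₁/v₂ = √((1+k₂)/(1+k₁)) = √(2/1.5) ≈ 1.15.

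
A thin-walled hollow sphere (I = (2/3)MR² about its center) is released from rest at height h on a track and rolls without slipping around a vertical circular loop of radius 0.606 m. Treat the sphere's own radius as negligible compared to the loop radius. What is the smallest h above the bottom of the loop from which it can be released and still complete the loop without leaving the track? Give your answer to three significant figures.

For this body I = (2/3)MR², i.e. k = I/(MR²) = 2/3.
At the top of the loop, the minimum-contact condition is Mg = Mv_top²/r, so v_top² = gr.
With ω = v/R, the kinetic energy at speed v is ½(1+k)Mv² = (5/6)Mv².
Energy conservation from release (height h) to the top (height 2r): Mgh = Mg(2r) + (5/6)M·gr.
Thus h_min = 2r + (1+k)r/2 = r(2 + 1.667/2) = 0.606 × 2.833 ≈ 1.72 m.

h_min ≈ 1.72 m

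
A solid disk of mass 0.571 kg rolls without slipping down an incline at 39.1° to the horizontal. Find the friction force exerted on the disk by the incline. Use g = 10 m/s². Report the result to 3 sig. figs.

Here I = (1/2)MR², so the shape factor k = I/(MR²) = 0.5.
Newton's second law down the slope: Mg sinθ − f = Ma. The torque equation fR = Iα (with α = a/R) gives f = kMa.
Combining, a = g sinθ/(1+k) and f = kMa = kMg sinθ/(1+k).
f = 0.5 × 0.571 × 10 × sin39.1° / 1.5 ≈ 1.20 N.

f ≈ 1.20 N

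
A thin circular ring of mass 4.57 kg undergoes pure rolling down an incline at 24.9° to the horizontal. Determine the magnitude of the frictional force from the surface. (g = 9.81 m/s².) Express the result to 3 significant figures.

f ≈ 9.44 N

For this body I = MR², i.e. k = I/(MR²) = 1.
Newton's second law down the slope: Mg sinθ − f = Ma. The torque equation fR = Iα (with α = a/R) gives f = kMa.
Combining, a = g sinθ/(1+k) and f = kMa = kMg sinθ/(1+k).
f = 1 × 4.57 × 9.81 × sin24.9° / 2 ≈ 9.44 N.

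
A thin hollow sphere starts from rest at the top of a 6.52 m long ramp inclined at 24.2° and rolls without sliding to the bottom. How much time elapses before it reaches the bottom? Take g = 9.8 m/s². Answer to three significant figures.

For this body I = (2/3)MR², i.e. k = I/(MR²) = 2/3.
Newton's second law down the slope: Mg sinθ − f = Ma. The torque equation fR = Iα (with α = a/R) gives f = kMa.
Hence a = g sinθ/(1+k) = 9.8×sin24.2°/1.667 = 2.41 m/s².
Starting from rest, L = ½at², so t = √(2L/a) = √(2×6.52/2.41) ≈ 2.33 s.

t ≈ 2.33 s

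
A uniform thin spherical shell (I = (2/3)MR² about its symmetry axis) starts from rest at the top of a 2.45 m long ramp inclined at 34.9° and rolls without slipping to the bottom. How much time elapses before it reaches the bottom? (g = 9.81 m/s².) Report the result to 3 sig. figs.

Here I = (2/3)MR², so the shape factor k = I/(MR²) = 2/3.
Along the incline Mg sinθ − f = Ma, and torque about the center fR = Iα = kMR²(a/R) gives f = kMa.
Hence a = g sinθ/(1+k) = 9.81×sin34.9°/1.667 = 3.368 m/s².
Starting from rest, L = ½at², so t = √(2L/a) = √(2×2.45/3.368) ≈ 1.21 s.

t ≈ 1.21 s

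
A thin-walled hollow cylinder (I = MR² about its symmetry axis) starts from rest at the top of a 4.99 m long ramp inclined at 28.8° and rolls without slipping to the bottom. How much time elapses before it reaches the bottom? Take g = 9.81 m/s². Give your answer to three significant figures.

The moment of inertia is MR², giving k ≡ I/(MR²) = 1.
Translational: Mg sinθ − f = Ma. Rotational about the CM: fR = Iα = kMRa, so f = kMa.
Hence a = g sinθ/(1+k) = 9.81×sin28.8°/2 = 2.363 m/s².
With constant a from rest, t = √(2L/a) = √(2·4.99/2.363) ≈ 2.06 s.

t ≈ 2.06 s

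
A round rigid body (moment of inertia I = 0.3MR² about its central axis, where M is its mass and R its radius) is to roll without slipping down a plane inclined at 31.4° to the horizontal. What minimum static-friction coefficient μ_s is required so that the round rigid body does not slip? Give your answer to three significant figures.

μ_min ≈ 0.141

For this body I = 0.3MR², i.e. k = I/(MR²) = 0.3.
Translational: Mg sinθ − f = Ma. Rotational about the CM: fR = Iα = kMRa, so f = kMa.
These give a = g sinθ/(1+k) and the required friction f = kMg sinθ/(1+k).
The normal force is N = Mg cosθ, so μ_min = f/N = k tanθ/(1+k).
μ_min = 0.3 × tan31.4° / 1.3 ≈ 0.141.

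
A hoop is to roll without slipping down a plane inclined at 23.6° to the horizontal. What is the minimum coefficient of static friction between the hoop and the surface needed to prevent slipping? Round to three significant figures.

μ_min ≈ 0.218

For this body I = MR², i.e. k = I/(MR²) = 1.
Translational: Mg sinθ − f = Ma. Rotational about the CM: fR = Iα = kMRa, so f = kMa.
These give a = g sinθ/(1+k) and the required friction f = kMg sinθ/(1+k).
The normal force is N = Mg cosθ, so μ_min = f/N = k tanθ/(1+k).
μ_min = 1 × tan23.6° / 2 ≈ 0.218.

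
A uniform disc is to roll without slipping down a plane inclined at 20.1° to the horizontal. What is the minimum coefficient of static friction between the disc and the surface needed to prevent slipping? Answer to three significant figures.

Here I = (1/2)MR², so the shape factor k = I/(MR²) = 0.5.
Newton's second law down the slope: Mg sinθ − f = Ma. The torque equation fR = Iα (with α = a/R) gives f = kMa.
These give a = g sinθ/(1+k) and the required friction f = kMg sinθ/(1+k).
The normal force is N = Mg cosθ, so μ_min = f/N = k tanθ/(1+k).
μ_min = 0.5 × tan20.1° / 1.5 ≈ 0.122.

μ_min ≈ 0.122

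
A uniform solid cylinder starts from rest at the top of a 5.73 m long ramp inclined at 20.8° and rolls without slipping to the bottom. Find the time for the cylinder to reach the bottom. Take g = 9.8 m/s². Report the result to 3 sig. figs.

Here I = (1/2)MR², so the shape factor k = I/(MR²) = 0.5.
Translational: Mg sinθ − f = Ma. Rotational about the CM: fR = Iα = kMRa, so f = kMa.
Hence a = g sinθ/(1+k) = 9.8×sin20.8°/1.5 = 2.32 m/s².
Starting from rest, L = ½at², so t = √(2L/a) = √(2×5.73/2.32) ≈ 2.22 s.

t ≈ 2.22 s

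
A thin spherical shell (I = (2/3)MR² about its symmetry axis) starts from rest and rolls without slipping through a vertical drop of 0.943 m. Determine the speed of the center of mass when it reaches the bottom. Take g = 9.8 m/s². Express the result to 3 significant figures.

v ≈ 3.33 m/s

Here I = (2/3)MR², so the shape factor k = I/(MR²) = 2/3.
Pure rolling means v = ωR; then KE = ½Mv² + ½I(v/R)² = ½(1+k)Mv² = (5/6)Mv².
Energy conservation: Mgh = (5/6)Mv², so v = √(2gh/(1+k)) = √(2 × 9.8 × 0.943 / 1.667) ≈ 3.33 m/s.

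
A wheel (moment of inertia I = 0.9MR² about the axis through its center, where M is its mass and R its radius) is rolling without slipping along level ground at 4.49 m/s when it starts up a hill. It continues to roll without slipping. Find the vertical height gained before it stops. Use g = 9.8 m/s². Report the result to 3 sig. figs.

h ≈ 1.95 m

Here I = 0.9MR², so the shape factor k = I/(MR²) = 0.9.
The rolling condition ω = v/R makes the rotational term ½I(v/R)² = ½kMv², so KE_total = ½(1+k)Mv² = (19/20)Mv².
All of this converts to potential energy at the highest point: (19/20)Mv₀² = Mgh.
Thus h = (1+k)v₀²/(2g) = 1.9 × 4.49² / (2 × 9.8) ≈ 1.95 m.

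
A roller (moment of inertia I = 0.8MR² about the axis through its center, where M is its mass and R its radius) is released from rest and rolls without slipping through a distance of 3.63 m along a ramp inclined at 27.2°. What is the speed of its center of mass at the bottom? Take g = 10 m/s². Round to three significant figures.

v ≈ 4.29 m/s

For this body I = 0.8MR², i.e. k = I/(MR²) = 0.8.
Pure rolling means v = ωR; then KE = ½Mv² + ½I(v/R)² = ½(1+k)Mv² = (9/10)Mv².
The vertical drop is h = L sinθ = 3.63 × sin27.2° = 1.659 m.
Energy conservation: Mgh = (9/10)Mv², so v = √(2gh/(1+k)) = √(2 × 10 × 1.659 / 1.8) ≈ 4.29 m/s.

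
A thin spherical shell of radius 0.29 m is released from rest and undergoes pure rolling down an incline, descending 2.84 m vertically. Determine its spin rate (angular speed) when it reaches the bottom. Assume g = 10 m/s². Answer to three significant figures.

The moment of inertia is (2/3)MR², giving k ≡ I/(MR²) = 2/3.
The rolling condition ω = v/R makes the rotational term ½I(v/R)² = ½kMv², so KE_total = ½(1+k)Mv² = (5/6)Mv².
Energy conservation Mgh = ½(1+k)Mv² gives v = √(2gh/(1+k)) = √(2 × 10 × 2.84 / 1.667) = 5.838 m/s.
The angular speed follows from ω = v/R = 5.838/0.29 ≈ 20.1 rad/s.

ω ≈ 20.1 rad/s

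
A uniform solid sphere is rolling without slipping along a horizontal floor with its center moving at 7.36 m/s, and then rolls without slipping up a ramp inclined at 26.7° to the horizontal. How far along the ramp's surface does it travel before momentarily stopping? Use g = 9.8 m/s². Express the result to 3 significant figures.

d ≈ 8.61 m

With I = (2/5)MR², the ratio k = I/(MR²) is 0.4.
Rolling without slipping gives ω = v/R, so the total kinetic energy is ½Mv² + ½Iω² = ½(1+k)Mv² = (7/10)Mv².
Setting this equal to Mgh gives the vertical rise h = (1+k)v₀²/(2g) = 1.4×7.36²/(2×9.8) = 3.869 m.
The distance along the slope is d = h/sinθ = 3.869/sin26.7° ≈ 8.61 m.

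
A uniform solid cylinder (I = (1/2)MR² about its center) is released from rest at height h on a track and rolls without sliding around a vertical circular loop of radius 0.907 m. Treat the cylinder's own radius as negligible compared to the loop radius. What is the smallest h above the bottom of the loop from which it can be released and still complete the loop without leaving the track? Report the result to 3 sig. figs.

h_min ≈ 2.49 m

For this body I = (1/2)MR², i.e. k = I/(MR²) = 0.5.
At the top of the loop, the minimum-contact condition is Mg = Mv_top²/r, so v_top² = gr.
With ω = v/R, the kinetic energy at speed v is ½(1+k)Mv² = (3/4)Mv².
Energy conservation from release (height h) to the top (height 2r): Mgh = Mg(2r) + (3/4)M·gr.
Thus h_min = 2r + (1+k)r/2 = r(2 + 1.5/2) = 0.907 × 2.75 ≈ 2.49 m.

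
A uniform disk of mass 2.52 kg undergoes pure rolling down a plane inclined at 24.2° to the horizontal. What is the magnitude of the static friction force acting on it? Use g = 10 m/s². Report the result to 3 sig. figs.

f ≈ 3.44 N

Here I = (1/2)MR², so the shape factor k = I/(MR²) = 0.5.
Along the incline Mg sinθ − f = Ma, and torque about the center fR = Iα = kMR²(a/R) gives f = kMa.
Combining, a = g sinθ/(1+k) and f = kMa = kMg sinθ/(1+k).
f = 0.5 × 2.52 × 10 × sin24.2° / 1.5 ≈ 3.44 N.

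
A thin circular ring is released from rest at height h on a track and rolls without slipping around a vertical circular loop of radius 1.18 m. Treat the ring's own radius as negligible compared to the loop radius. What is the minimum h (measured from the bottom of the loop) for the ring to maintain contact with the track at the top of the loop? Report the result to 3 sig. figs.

h_min ≈ 3.54 m

Here I = MR², so the shape factor k = I/(MR²) = 1.
At the top, contact is just lost when gravity alone supplies the centripetal force: Mg = Mv_top²/r, i.e. v_top² = gr.
With ω = v/R, the kinetic energy at speed v is ½(1+k)Mv² = Mv².
Energy conservation from release (height h) to the top (height 2r): Mgh = Mg(2r) + M·gr.
Thus h_min = 2r + (1+k)r/2 = r(2 + 2/2) = 1.18 × 3 ≈ 3.54 m.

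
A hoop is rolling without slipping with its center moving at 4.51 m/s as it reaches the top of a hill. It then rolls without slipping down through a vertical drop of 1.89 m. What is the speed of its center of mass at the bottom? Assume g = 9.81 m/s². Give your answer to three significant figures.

v ≈ 6.24 m/s

With I = MR², the ratio k = I/(MR²) is 1.
Rolling without slipping gives ω = v/R, so the total kinetic energy is ½Mv² + ½Iω² = ½(1+k)Mv² = Mv².
Energy conservation: Mv₀² + Mgh = Mv², so v² = v₀² + 2gh/(1+k).
v = √(4.51² + 2×9.81×1.89/2) = √38.88 ≈ 6.24 m/s.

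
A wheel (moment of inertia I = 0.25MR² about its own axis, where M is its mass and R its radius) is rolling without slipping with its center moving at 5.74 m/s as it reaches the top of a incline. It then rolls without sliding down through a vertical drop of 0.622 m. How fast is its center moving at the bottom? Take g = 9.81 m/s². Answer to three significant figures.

Here I = 0.25MR², so the shape factor k = I/(MR²) = 0.25.
The rolling condition ω = v/R makes the rotational term ½I(v/R)² = ½kMv², so KE_total = ½(1+k)Mv² = (5/8)Mv².
Conserving energy between top and bottom: (5/8)Mv² = (5/8)Mv₀² + Mgh, hence v² = v₀² + 2gh/(1+k).
v = √(5.74² + 2×9.81×0.622/1.25) = √42.71 ≈ 6.54 m/s.

v ≈ 6.54 m/s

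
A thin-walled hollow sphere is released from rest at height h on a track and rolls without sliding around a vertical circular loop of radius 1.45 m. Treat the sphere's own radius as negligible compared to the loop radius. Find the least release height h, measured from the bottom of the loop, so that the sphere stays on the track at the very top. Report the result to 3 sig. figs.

h_min ≈ 4.11 m

The moment of inertia is (2/3)MR², giving k ≡ I/(MR²) = 2/3.
At the top, contact is just lost when gravity alone supplies the centripetal force: Mg = Mv_top²/r, i.e. v_top² = gr.
With ω = v/R, the kinetic energy at speed v is ½(1+k)Mv² = (5/6)Mv².
Energy conservation from release (height h) to the top (height 2r): Mgh = Mg(2r) + (5/6)M·gr.
Thus h_min = 2r + (1+k)r/2 = r(2 + 1.667/2) = 1.45 × 2.833 ≈ 4.11 m.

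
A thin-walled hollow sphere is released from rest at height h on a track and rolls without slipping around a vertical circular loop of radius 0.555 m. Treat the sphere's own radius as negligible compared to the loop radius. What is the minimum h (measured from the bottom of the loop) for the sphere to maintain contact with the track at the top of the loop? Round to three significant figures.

The moment of inertia is (2/3)MR², giving k ≡ I/(MR²) = 2/3.
At the top, contact is just lost when gravity alone supplies the centripetal force: Mg = Mv_top²/r, i.e. v_top² = gr.
With ω = v/R, the kinetic energy at speed v is ½(1+k)Mv² = (5/6)Mv².
Energy conservation from release (height h) to the top (height 2r): Mgh = Mg(2r) + (5/6)M·gr.
Thus h_min = 2r + (1+k)r/2 = r(2 + 1.667/2) = 0.555 × 2.833 ≈ 1.57 m.

h_min ≈ 1.57 m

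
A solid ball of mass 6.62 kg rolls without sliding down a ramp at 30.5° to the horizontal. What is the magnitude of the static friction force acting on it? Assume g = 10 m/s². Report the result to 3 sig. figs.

With I = (2/5)MR², the ratio k = I/(MR²) is 0.4.
Along the incline Mg sinθ − f = Ma, and torque about the center fR = Iα = kMR²(a/R) gives f = kMa.
Combining, a = g sinθ/(1+k) and f = kMa = kMg sinθ/(1+k).
f = 0.4 × 6.62 × 10 × sin30.5° / 1.4 ≈ 9.60 N.

f ≈ 9.60 N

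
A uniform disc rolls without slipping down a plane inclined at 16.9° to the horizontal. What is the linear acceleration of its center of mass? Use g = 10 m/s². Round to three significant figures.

a ≈ 1.94 m/s²

The moment of inertia is (1/2)MR², giving k ≡ I/(MR²) = 0.5.
Newton's second law down the slope: Mg sinθ − f = Ma. The torque equation fR = Iα (with α = a/R) gives f = kMa.
Eliminating f: Mg sinθ = (1+k)Ma, so a = g sinθ/(1+k) = 10 × sin16.9° / 1.5 ≈ 1.94 m/s².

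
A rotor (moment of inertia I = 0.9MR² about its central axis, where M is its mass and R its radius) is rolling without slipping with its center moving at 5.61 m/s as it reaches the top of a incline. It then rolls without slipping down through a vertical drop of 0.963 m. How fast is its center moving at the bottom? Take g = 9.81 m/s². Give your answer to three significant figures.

The moment of inertia is 0.9MR², giving k ≡ I/(MR²) = 0.9.
Rolling without slipping gives ω = v/R, so the total kinetic energy is ½Mv² + ½Iω² = ½(1+k)Mv² = (19/20)Mv².
Conserving energy between top and bottom: (19/20)Mv² = (19/20)Mv₀² + Mgh, hence v² = v₀² + 2gh/(1+k).
v = √(5.61² + 2×9.81×0.963/1.9) = √41.42 ≈ 6.44 m/s.

v ≈ 6.44 m/s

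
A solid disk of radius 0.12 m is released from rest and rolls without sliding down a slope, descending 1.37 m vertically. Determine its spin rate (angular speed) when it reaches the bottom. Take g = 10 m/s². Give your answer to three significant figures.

ω ≈ 35.6 rad/s

The moment of inertia is (1/2)MR², giving k ≡ I/(MR²) = 0.5.
The rolling condition ω = v/R makes the rotational term ½I(v/R)² = ½kMv², so KE_total = ½(1+k)Mv² = (3/4)Mv².
Energy conservation Mgh = ½(1+k)Mv² gives v = √(2gh/(1+k)) = √(2 × 10 × 1.37 / 1.5) = 4.274 m/s.
The angular speed follows from ω = v/R = 4.274/0.12 ≈ 35.6 rad/s.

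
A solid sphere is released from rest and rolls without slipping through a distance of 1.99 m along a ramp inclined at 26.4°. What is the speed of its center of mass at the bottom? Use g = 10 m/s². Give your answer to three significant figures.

v ≈ 3.56 m/s

For this body I = (2/5)MR², i.e. k = I/(MR²) = 0.4.
Pure rolling means v = ωR; then KE = ½Mv² + ½I(v/R)² = ½(1+k)Mv² = (7/10)Mv².
The vertical drop is h = L sinθ = 1.99 × sin26.4° = 0.8848 m.
Setting Mgh = (7/10)Mv² gives v = √(2gh/(1+k)) = √(2·10·0.8848/1.4) ≈ 3.56 m/s.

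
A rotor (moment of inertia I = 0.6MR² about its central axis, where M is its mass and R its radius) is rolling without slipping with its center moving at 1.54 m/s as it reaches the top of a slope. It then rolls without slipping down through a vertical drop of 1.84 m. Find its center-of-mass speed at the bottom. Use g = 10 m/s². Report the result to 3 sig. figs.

v ≈ 5.04 m/s

For this body I = 0.6MR², i.e. k = I/(MR²) = 0.6.
Pure rolling means v = ωR; then KE = ½Mv² + ½I(v/R)² = ½(1+k)Mv² = (4/5)Mv².
Conserving energy between top and bottom: (4/5)Mv² = (4/5)Mv₀² + Mgh, hence v² = v₀² + 2gh/(1+k).
v = √(1.54² + 2×10×1.84/1.6) = √25.37 ≈ 5.04 m/s.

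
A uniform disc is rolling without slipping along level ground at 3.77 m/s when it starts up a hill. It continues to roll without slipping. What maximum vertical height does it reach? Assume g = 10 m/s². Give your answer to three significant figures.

Here I = (1/2)MR², so the shape factor k = I/(MR²) = 0.5.
The rolling condition ω = v/R makes the rotational term ½I(v/R)² = ½kMv², so KE_total = ½(1+k)Mv² = (3/4)Mv².
All of this converts to potential energy at the highest point: (3/4)Mv₀² = Mgh.
Thus h = (1+k)v₀²/(2g) = 1.5 × 3.77² / (2 × 10) ≈ 1.07 m.

h ≈ 1.07 m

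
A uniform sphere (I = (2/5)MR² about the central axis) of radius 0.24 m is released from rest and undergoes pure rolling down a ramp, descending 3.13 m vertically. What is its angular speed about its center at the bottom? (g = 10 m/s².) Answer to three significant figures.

ω ≈ 27.9 rad/s

For this body I = (2/5)MR², i.e. k = I/(MR²) = 0.4.
Pure rolling means v = ωR; then KE = ½Mv² + ½I(v/R)² = ½(1+k)Mv² = (7/10)Mv².
Energy conservation Mgh = ½(1+k)Mv² gives v = √(2gh/(1+k)) = √(2 × 10 × 3.13 / 1.4) = 6.687 m/s.
Then ω = v/R = 6.687 / 0.24 ≈ 27.9 rad/s.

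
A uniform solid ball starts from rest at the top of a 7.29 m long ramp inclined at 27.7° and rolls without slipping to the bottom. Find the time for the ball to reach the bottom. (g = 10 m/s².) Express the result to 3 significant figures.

Here I = (2/5)MR², so the shape factor k = I/(MR²) = 0.4.
Translational: Mg sinθ − f = Ma. Rotational about the CM: fR = Iα = kMRa, so f = kMa.
Hence a = g sinθ/(1+k) = 10×sin27.7°/1.4 = 3.32 m/s².
With constant a from rest, t = √(2L/a) = √(2·7.29/3.32) ≈ 2.10 s.

t ≈ 2.10 s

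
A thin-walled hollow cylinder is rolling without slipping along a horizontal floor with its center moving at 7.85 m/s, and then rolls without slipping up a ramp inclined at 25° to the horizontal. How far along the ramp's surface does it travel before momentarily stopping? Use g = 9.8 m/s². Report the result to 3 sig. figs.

d ≈ 14.9 m

For this body I = MR², i.e. k = I/(MR²) = 1.
Since it rolls without slipping, ω = v/R and KE = ½Mv² + ½Iω² = ½(1+k)Mv² = Mv².
Setting this equal to Mgh gives the vertical rise h = (1+k)v₀²/(2g) = 2×7.85²/(2×9.8) = 6.288 m.
Along the incline, d = h/sinθ = 6.288/sin25° ≈ 14.9 m.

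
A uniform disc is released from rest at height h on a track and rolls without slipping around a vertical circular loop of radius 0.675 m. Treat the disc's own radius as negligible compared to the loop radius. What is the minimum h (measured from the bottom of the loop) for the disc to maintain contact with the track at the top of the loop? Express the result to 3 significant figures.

For this body I = (1/2)MR², i.e. k = I/(MR²) = 0.5.
At the top, contact is just lost when gravity alone supplies the centripetal force: Mg = Mv_top²/r, i.e. v_top² = gr.
With ω = v/R, the kinetic energy at speed v is ½(1+k)Mv² = (3/4)Mv².
Energy conservation from release (height h) to the top (height 2r): Mgh = Mg(2r) + (3/4)M·gr.
Thus h_min = 2r + (1+k)r/2 = r(2 + 1.5/2) = 0.675 × 2.75 ≈ 1.86 m.

h_min ≈ 1.86 m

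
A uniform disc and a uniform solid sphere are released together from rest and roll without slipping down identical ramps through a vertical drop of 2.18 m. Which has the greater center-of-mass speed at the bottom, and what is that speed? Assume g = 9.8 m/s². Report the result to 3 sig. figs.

the uniform solid sphere, at v ≈ 5.52 m/s

For rolling without slipping, Mgh = ½(1+k)Mv² where k = I/(MR²), so v = √(2gh/(1+k)).
Uniform disc: k = 0.5, giving v = √(2×9.8×2.18/1.5) = 5.337 m/s.
Uniform solid sphere: k = 0.4, giving v = √(2×9.8×2.18/1.4) = 5.524 m/s.
The smaller k wins: the uniform solid sphere, at ≈ 5.52 m/s.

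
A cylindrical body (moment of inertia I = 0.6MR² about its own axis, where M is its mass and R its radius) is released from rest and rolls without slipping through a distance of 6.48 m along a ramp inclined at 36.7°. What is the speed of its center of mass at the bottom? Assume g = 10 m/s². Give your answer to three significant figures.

v ≈ 6.96 m/s

For this body I = 0.6MR², i.e. k = I/(MR²) = 0.6.
Since it rolls without slipping, ω = v/R and KE = ½Mv² + ½Iω² = ½(1+k)Mv² = (4/5)Mv².
The vertical drop is h = L sinθ = 6.48 × sin36.7° = 3.873 m.
Energy conservation: Mgh = (4/5)Mv², so v = √(2gh/(1+k)) = √(2 × 10 × 3.873 / 1.6) ≈ 6.96 m/s.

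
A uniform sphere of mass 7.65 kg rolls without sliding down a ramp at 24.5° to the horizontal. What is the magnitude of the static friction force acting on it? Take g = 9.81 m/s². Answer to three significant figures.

Here I = (2/5)MR², so the shape factor k = I/(MR²) = 0.4.
Along the incline Mg sinθ − f = Ma, and torque about the center fR = Iα = kMR²(a/R) gives f = kMa.
Combining, a = g sinθ/(1+k) and f = kMa = kMg sinθ/(1+k).
f = 0.4 × 7.65 × 9.81 × sin24.5° / 1.4 ≈ 8.89 N.

f ≈ 8.89 N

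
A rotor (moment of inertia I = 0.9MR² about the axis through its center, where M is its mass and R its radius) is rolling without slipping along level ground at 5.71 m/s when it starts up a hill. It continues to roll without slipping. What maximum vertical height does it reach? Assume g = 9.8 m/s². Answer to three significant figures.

Here I = 0.9MR², so the shape factor k = I/(MR²) = 0.9.
The rolling condition ω = v/R makes the rotational term ½I(v/R)² = ½kMv², so KE_total = ½(1+k)Mv² = (19/20)Mv².
All of this converts to potential energy at the highest point: (19/20)Mv₀² = Mgh.
Thus h = (1+k)v₀²/(2g) = 1.9 × 5.71² / (2 × 9.8) ≈ 3.16 m.

h ≈ 3.16 m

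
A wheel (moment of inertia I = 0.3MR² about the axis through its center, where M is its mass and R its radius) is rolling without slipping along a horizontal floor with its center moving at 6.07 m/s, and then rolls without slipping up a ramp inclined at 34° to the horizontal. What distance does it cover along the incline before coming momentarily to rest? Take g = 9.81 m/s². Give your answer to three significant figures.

For this body I = 0.3MR², i.e. k = I/(MR²) = 0.3.
Pure rolling means v = ωR; then KE = ½Mv² + ½I(v/R)² = ½(1+k)Mv² = (13/20)Mv².
Setting this equal to Mgh gives the vertical rise h = (1+k)v₀²/(2g) = 1.3×6.07²/(2×9.81) = 2.441 m.
Along the incline, d = h/sinθ = 2.441/sin34° ≈ 4.37 m.

d ≈ 4.37 m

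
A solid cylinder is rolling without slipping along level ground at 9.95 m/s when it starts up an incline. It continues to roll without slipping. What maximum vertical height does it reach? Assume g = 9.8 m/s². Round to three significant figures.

The moment of inertia is (1/2)MR², giving k ≡ I/(MR²) = 0.5.
The rolling condition ω = v/R makes the rotational term ½I(v/R)² = ½kMv², so KE_total = ½(1+k)Mv² = (3/4)Mv².
All of this converts to potential energy at the highest point: (3/4)Mv₀² = Mgh.
Thus h = (1+k)v₀²/(2g) = 1.5 × 9.95² / (2 × 9.8) ≈ 7.58 m.

h ≈ 7.58 m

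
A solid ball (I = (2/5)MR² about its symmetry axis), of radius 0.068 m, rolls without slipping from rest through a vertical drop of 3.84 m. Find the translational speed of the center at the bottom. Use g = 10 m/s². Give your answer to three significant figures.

v ≈ 7.41 m/s

With I = (2/5)MR², the ratio k = I/(MR²) is 0.4.
Rolling without slipping gives ω = v/R, so the total kinetic energy is ½Mv² + ½Iω² = ½(1+k)Mv² = (7/10)Mv².
Setting Mgh = (7/10)Mv² gives v = √(2gh/(1+k)) = √(2·10·3.84/1.4) ≈ 7.41 m/s.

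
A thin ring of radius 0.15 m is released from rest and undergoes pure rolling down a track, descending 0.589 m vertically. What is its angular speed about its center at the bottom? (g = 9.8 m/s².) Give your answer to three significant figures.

ω ≈ 16.0 rad/s

Here I = MR², so the shape factor k = I/(MR²) = 1.
Pure rolling means v = ωR; then KE = ½Mv² + ½I(v/R)² = ½(1+k)Mv² = Mv².
Energy conservation Mgh = ½(1+k)Mv² gives v = √(2gh/(1+k)) = √(2 × 9.8 × 0.589 / 2) = 2.403 m/s.
Then ω = v/R = 2.403 / 0.15 ≈ 16.0 rad/s.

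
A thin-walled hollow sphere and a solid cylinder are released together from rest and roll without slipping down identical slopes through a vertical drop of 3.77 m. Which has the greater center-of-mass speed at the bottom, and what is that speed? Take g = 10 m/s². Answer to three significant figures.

the solid cylinder, at v ≈ 7.09 m/s

For rolling without slipping, Mgh = ½(1+k)Mv² where k = I/(MR²), so v = √(2gh/(1+k)).
Thin-walled hollow sphere: k = 2/3, giving v = √(2×10×3.77/1.667) = 6.726 m/s.
Solid cylinder: k = 0.5, giving v = √(2×10×3.77/1.5) = 7.09 m/s.
The smaller k wins: the solid cylinder, at ≈ 7.09 m/s.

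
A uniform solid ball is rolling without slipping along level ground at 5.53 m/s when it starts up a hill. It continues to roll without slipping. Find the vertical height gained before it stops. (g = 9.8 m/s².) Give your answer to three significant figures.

The moment of inertia is (2/5)MR², giving k ≡ I/(MR²) = 0.4.
Since it rolls without slipping, ω = v/R and KE = ½Mv² + ½Iω² = ½(1+k)Mv² = (7/10)Mv².
At the top the kinetic energy is zero, so (7/10)Mv₀² = Mgh.
Thus h = (1+k)v₀²/(2g) = 1.4 × 5.53² / (2 × 9.8) ≈ 2.18 m.

h ≈ 2.18 m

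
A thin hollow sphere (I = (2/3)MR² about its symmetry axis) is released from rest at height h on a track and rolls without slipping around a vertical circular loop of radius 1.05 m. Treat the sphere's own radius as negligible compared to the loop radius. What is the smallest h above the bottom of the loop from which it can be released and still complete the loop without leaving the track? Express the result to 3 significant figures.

For this body I = (2/3)MR², i.e. k = I/(MR²) = 2/3.
At the top, contact is just lost when gravity alone supplies the centripetal force: Mg = Mv_top²/r, i.e. v_top² = gr.
With ω = v/R, the kinetic energy at speed v is ½(1+k)Mv² = (5/6)Mv².
Energy conservation from release (height h) to the top (height 2r): Mgh = Mg(2r) + (5/6)M·gr.
Thus h_min = 2r + (1+k)r/2 = r(2 + 1.667/2) = 1.05 × 2.833 ≈ 2.98 m.

h_min ≈ 2.98 m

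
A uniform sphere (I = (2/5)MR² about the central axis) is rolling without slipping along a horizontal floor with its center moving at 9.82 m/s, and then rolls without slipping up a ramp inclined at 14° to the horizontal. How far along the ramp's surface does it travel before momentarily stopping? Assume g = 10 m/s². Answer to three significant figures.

For this body I = (2/5)MR², i.e. k = I/(MR²) = 0.4.
Since it rolls without slipping, ω = v/R and KE = ½Mv² + ½Iω² = ½(1+k)Mv² = (7/10)Mv².
Setting this equal to Mgh gives the vertical rise h = (1+k)v₀²/(2g) = 1.4×9.82²/(2×10) = 6.75 m.
Along the incline, d = h/sinθ = 6.75/sin14° ≈ 27.9 m.

d ≈ 27.9 m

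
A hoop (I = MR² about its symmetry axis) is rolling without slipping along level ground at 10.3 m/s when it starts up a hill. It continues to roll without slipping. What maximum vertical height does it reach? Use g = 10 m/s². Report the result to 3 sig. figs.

For this body I = MR², i.e. k = I/(MR²) = 1.
Pure rolling means v = ωR; then KE = ½Mv² + ½I(v/R)² = ½(1+k)Mv² = Mv².
At the top the kinetic energy is zero, so Mv₀² = Mgh.
Thus h = (1+k)v₀²/(2g) = 2 × 10.3² / (2 × 10) ≈ 10.6 m.

h ≈ 10.6 m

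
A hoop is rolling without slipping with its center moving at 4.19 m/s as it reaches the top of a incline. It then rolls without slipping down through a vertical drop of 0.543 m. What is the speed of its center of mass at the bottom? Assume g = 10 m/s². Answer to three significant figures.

v ≈ 4.79 m/s

For this body I = MR², i.e. k = I/(MR²) = 1.
Rolling without slipping gives ω = v/R, so the total kinetic energy is ½Mv² + ½Iω² = ½(1+k)Mv² = Mv².
Conserving energy between top and bottom: Mv² = Mv₀² + Mgh, hence v² = v₀² + 2gh/(1+k).
v = √(4.19² + 2×10×0.543/2) = √22.99 ≈ 4.79 m/s.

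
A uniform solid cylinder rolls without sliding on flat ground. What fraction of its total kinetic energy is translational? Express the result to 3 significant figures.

fraction ≈ 0.667

The moment of inertia is (1/2)MR², giving k ≡ I/(MR²) = 0.5.
With ω = v/R, KE_trans = ½Mv² and KE_rot = ½Iω² = ½kMv², so KE_total = ½(1+k)Mv².
The translational fraction is therefore 1/(1+k) = 1/1.5 ≈ 0.667.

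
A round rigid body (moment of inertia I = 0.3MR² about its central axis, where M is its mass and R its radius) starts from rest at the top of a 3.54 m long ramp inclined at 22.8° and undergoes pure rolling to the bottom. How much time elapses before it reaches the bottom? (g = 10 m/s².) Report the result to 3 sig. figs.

The moment of inertia is 0.3MR², giving k ≡ I/(MR²) = 0.3.
Along the incline Mg sinθ − f = Ma, and torque about the center fR = Iα = kMR²(a/R) gives f = kMa.
Hence a = g sinθ/(1+k) = 10×sin22.8°/1.3 = 2.981 m/s².
With constant a from rest, t = √(2L/a) = √(2·3.54/2.981) ≈ 1.54 s.

t ≈ 1.54 s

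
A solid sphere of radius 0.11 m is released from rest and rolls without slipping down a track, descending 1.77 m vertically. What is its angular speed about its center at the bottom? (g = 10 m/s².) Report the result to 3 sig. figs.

ω ≈ 45.7 rad/s

With I = (2/5)MR², the ratio k = I/(MR²) is 0.4.
Since it rolls without slipping, ω = v/R and KE = ½Mv² + ½Iω² = ½(1+k)Mv² = (7/10)Mv².
Energy conservation Mgh = ½(1+k)Mv² gives v = √(2gh/(1+k)) = √(2 × 10 × 1.77 / 1.4) = 5.028 m/s.
Then ω = v/R = 5.028 / 0.11 ≈ 45.7 rad/s.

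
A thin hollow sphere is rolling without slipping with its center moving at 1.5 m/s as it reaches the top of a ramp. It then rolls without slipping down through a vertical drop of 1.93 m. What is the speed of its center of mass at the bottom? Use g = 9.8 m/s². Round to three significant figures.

v ≈ 4.99 m/s

With I = (2/3)MR², the ratio k = I/(MR²) is 2/3.
The rolling condition ω = v/R makes the rotational term ½I(v/R)² = ½kMv², so KE_total = ½(1+k)Mv² = (5/6)Mv².
Conserving energy between top and bottom: (5/6)Mv² = (5/6)Mv₀² + Mgh, hence v² = v₀² + 2gh/(1+k).
v = √(1.5² + 2×9.8×1.93/1.667) = √24.95 ≈ 4.99 m/s.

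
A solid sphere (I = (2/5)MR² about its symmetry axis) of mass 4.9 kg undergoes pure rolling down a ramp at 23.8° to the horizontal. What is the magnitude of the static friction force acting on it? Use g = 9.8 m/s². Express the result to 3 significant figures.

For this body I = (2/5)MR², i.e. k = I/(MR²) = 0.4.
Translational: Mg sinθ − f = Ma. Rotational about the CM: fR = Iα = kMRa, so f = kMa.
Combining, a = g sinθ/(1+k) and f = kMa = kMg sinθ/(1+k).
f = 0.4 × 4.9 × 9.8 × sin23.8° / 1.4 ≈ 5.54 N.

f ≈ 5.54 N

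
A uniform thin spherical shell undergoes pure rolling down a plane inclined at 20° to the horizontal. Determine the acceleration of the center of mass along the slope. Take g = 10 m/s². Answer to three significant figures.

a ≈ 2.05 m/s²

The moment of inertia is (2/3)MR², giving k ≡ I/(MR²) = 2/3.
Along the incline Mg sinθ − f = Ma, and torque about the center fR = Iα = kMR²(a/R) gives f = kMa.
Eliminating f: Mg sinθ = (1+k)Ma, so a = g sinθ/(1+k) = 10 × sin20° / 1.667 ≈ 2.05 m/s².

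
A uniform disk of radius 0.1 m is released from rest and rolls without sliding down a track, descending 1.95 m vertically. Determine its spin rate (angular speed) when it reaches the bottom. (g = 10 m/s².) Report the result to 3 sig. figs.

With I = (1/2)MR², the ratio k = I/(MR²) is 0.5.
Since it rolls without slipping, ω = v/R and KE = ½Mv² + ½Iω² = ½(1+k)Mv² = (3/4)Mv².
Energy conservation Mgh = ½(1+k)Mv² gives v = √(2gh/(1+k)) = √(2 × 10 × 1.95 / 1.5) = 5.099 m/s.
Then ω = v/R = 5.099 / 0.1 ≈ 51.0 rad/s.

ω ≈ 51.0 rad/s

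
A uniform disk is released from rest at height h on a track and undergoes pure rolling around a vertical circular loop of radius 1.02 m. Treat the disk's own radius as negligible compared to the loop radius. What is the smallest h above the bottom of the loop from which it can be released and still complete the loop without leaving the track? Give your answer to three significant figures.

With I = (1/2)MR², the ratio k = I/(MR²) is 0.5.
At the top of the loop, the minimum-contact condition is Mg = Mv_top²/r, so v_top² = gr.
With ω = v/R, the kinetic energy at speed v is ½(1+k)Mv² = (3/4)Mv².
Energy conservation from release (height h) to the top (height 2r): Mgh = Mg(2r) + (3/4)M·gr.
Thus h_min = 2r + (1+k)r/2 = r(2 + 1.5/2) = 1.02 × 2.75 ≈ 2.81 m.

h_min ≈ 2.81 m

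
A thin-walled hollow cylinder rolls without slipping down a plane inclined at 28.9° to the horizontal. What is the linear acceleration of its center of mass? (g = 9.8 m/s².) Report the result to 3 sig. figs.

For this body I = MR², i.e. k = I/(MR²) = 1.
Newton's second law down the slope: Mg sinθ − f = Ma. The torque equation fR = Iα (with α = a/R) gives f = kMa.
Eliminating f: Mg sinθ = (1+k)Ma, so a = g sinθ/(1+k) = 9.8 × sin28.9° / 2 ≈ 2.37 m/s².

a ≈ 2.37 m/s²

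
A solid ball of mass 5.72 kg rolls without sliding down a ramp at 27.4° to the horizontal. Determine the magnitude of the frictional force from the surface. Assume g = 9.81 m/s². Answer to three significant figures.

f ≈ 7.38 N

The moment of inertia is (2/5)MR², giving k ≡ I/(MR²) = 0.4.
Translational: Mg sinθ − f = Ma. Rotational about the CM: fR = Iα = kMRa, so f = kMa.
Combining, a = g sinθ/(1+k) and f = kMa = kMg sinθ/(1+k).
f = 0.4 × 5.72 × 9.81 × sin27.4° / 1.4 ≈ 7.38 N.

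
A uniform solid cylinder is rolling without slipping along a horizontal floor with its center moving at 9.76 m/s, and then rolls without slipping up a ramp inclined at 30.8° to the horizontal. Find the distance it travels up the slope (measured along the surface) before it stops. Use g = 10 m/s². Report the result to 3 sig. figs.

For this body I = (1/2)MR², i.e. k = I/(MR²) = 0.5.
Since it rolls without slipping, ω = v/R and KE = ½Mv² + ½Iω² = ½(1+k)Mv² = (3/4)Mv².
Setting this equal to Mgh gives the vertical rise h = (1+k)v₀²/(2g) = 1.5×9.76²/(2×10) = 7.144 m.
The distance along the slope is d = h/sinθ = 7.144/sin30.8° ≈ 14.0 m.

d ≈ 14.0 m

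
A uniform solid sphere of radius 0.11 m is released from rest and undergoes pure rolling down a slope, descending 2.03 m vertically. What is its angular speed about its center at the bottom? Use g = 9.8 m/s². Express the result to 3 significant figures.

For this body I = (2/5)MR², i.e. k = I/(MR²) = 0.4.
Pure rolling means v = ωR; then KE = ½Mv² + ½I(v/R)² = ½(1+k)Mv² = (7/10)Mv².
Energy conservation Mgh = ½(1+k)Mv² gives v = √(2gh/(1+k)) = √(2 × 9.8 × 2.03 / 1.4) = 5.331 m/s.
The angular speed follows from ω = v/R = 5.331/0.11 ≈ 48.5 rad/s.

ω ≈ 48.5 rad/s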